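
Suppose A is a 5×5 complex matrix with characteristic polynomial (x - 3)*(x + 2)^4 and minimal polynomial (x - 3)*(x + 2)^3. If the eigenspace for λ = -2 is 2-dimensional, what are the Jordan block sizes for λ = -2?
Block sizes for λ = -2: [3, 1]

Step 1 — from the characteristic polynomial, algebraic multiplicity of λ = -2 is 4. From dim ker(A − (-2)·I) = 2, there are exactly 2 Jordan blocks for λ = -2.
Step 2 — from the minimal polynomial, the factor (x + 2)^3 tells us the largest block for λ = -2 has size 3.
Step 3 — with total size 4, 2 blocks, and largest block 3, the block sizes (in nonincreasing order) are [3, 1].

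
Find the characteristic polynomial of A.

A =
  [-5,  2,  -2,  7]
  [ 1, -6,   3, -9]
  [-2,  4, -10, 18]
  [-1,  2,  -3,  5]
x^4 + 16*x^3 + 96*x^2 + 256*x + 256

Expanding det(x·I − A) (e.g. by cofactor expansion or by noting that A is similar to its Jordan form J, which has the same characteristic polynomial as A) gives
  χ_A(x) = x^4 + 16*x^3 + 96*x^2 + 256*x + 256
which factors as (x + 4)^4. The eigenvalues (with algebraic multiplicities) are λ = -4 with multiplicity 4.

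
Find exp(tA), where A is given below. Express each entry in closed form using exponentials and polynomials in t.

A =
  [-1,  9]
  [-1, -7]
e^{tA} =
  [3*t*exp(-4*t) + exp(-4*t), 9*t*exp(-4*t)]
  [-t*exp(-4*t), -3*t*exp(-4*t) + exp(-4*t)]

Strategy: write A = P · J · P⁻¹ where J is a Jordan canonical form, so e^{tA} = P · e^{tJ} · P⁻¹, and e^{tJ} can be computed block-by-block.

A has Jordan form
J =
  [-4,  1]
  [ 0, -4]
(up to reordering of blocks).

Per-block formulas:
  For a 2×2 Jordan block J_2(-4): exp(t · J_2(-4)) = e^(-4t)·(I + t·N), where N is the 2×2 nilpotent shift.

After assembling e^{tJ} and conjugating by P, we get:

e^{tA} =
  [3*t*exp(-4*t) + exp(-4*t), 9*t*exp(-4*t)]
  [-t*exp(-4*t), -3*t*exp(-4*t) + exp(-4*t)]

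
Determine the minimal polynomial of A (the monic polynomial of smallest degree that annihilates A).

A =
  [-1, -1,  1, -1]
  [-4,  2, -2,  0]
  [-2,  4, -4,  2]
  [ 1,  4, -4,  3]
x^3

The characteristic polynomial is χ_A(x) = x^4, so the eigenvalues are known. The minimal polynomial is
  m_A(x) = Π_λ (x − λ)^{k_λ}
where k_λ is the size of the *largest* Jordan block for λ (equivalently, the smallest k with (A − λI)^k v = 0 for every generalised eigenvector v of λ).

  λ = 0: largest Jordan block has size 3, contributing (x − 0)^3

So m_A(x) = x^3 = x^3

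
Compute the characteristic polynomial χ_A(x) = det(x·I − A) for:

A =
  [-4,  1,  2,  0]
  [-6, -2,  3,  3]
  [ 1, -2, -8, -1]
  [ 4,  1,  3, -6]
x^4 + 20*x^3 + 150*x^2 + 500*x + 625

Expanding det(x·I − A) (e.g. by cofactor expansion or by noting that A is similar to its Jordan form J, which has the same characteristic polynomial as A) gives
  χ_A(x) = x^4 + 20*x^3 + 150*x^2 + 500*x + 625
which factors as (x + 5)^4. The eigenvalues (with algebraic multiplicities) are λ = -5 with multiplicity 4.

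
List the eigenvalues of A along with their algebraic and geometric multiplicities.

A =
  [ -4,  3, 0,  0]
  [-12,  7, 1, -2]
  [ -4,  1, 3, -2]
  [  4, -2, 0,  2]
λ = 2: alg = 4, geom = 2

Step 1 — factor the characteristic polynomial to read off the algebraic multiplicities:
  χ_A(x) = (x - 2)^4

Step 2 — compute geometric multiplicities via the rank-nullity identity g(λ) = n − rank(A − λI):
  rank(A − (2)·I) = 2, so dim ker(A − (2)·I) = n − 2 = 2

Summary:
  λ = 2: algebraic multiplicity = 4, geometric multiplicity = 2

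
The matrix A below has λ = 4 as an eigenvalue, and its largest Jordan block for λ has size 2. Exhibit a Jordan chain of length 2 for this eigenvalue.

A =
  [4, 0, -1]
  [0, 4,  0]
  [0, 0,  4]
A Jordan chain for λ = 4 of length 2:
v_1 = (-1, 0, 0)ᵀ
v_2 = (0, 0, 1)ᵀ

Let N = A − (4)·I. We want v_2 with N^2 v_2 = 0 but N^1 v_2 ≠ 0; then v_{j-1} := N · v_j for j = 2, …, 2.

Pick v_2 = (0, 0, 1)ᵀ.
Then v_1 = N · v_2 = (-1, 0, 0)ᵀ.

Sanity check: (A − (4)·I) v_1 = (0, 0, 0)ᵀ = 0. ✓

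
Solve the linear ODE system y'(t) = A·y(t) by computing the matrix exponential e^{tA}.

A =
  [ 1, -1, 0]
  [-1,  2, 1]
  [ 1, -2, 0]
e^{tA} =
  [t^2*exp(t)/2 + exp(t), -t^2*exp(t)/2 - t*exp(t), -t^2*exp(t)/2]
  [-t*exp(t), t*exp(t) + exp(t), t*exp(t)]
  [t^2*exp(t)/2 + t*exp(t), -t^2*exp(t)/2 - 2*t*exp(t), -t^2*exp(t)/2 - t*exp(t) + exp(t)]

Strategy: write A = P · J · P⁻¹ where J is a Jordan canonical form, so e^{tA} = P · e^{tJ} · P⁻¹, and e^{tJ} can be computed block-by-block.

A has Jordan form
J =
  [1, 1, 0]
  [0, 1, 1]
  [0, 0, 1]
(up to reordering of blocks).

Per-block formulas:
  For a 3×3 Jordan block J_3(1): exp(t · J_3(1)) = e^(1t)·(I + t·N + (t^2/2)·N^2), where N is the 3×3 nilpotent shift.

After assembling e^{tJ} and conjugating by P, we get:

e^{tA} =
  [t^2*exp(t)/2 + exp(t), -t^2*exp(t)/2 - t*exp(t), -t^2*exp(t)/2]
  [-t*exp(t), t*exp(t) + exp(t), t*exp(t)]
  [t^2*exp(t)/2 + t*exp(t), -t^2*exp(t)/2 - 2*t*exp(t), -t^2*exp(t)/2 - t*exp(t) + exp(t)]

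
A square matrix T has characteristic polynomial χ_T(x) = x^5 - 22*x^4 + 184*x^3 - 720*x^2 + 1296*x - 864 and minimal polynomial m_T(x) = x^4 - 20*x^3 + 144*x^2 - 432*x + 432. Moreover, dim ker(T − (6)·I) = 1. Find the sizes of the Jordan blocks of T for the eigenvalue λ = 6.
Block sizes for λ = 6: [3]

Step 1 — from the characteristic polynomial, algebraic multiplicity of λ = 6 is 3. From dim ker(T − (6)·I) = 1, there are exactly 1 Jordan blocks for λ = 6.
Step 2 — from the minimal polynomial, the factor (x − 6)^3 tells us the largest block for λ = 6 has size 3.
Step 3 — with total size 3, 1 blocks, and largest block 3, the block sizes (in nonincreasing order) are [3].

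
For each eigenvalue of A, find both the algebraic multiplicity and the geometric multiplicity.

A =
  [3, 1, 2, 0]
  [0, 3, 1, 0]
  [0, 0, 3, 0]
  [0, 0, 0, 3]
λ = 3: alg = 4, geom = 2

Step 1 — factor the characteristic polynomial to read off the algebraic multiplicities:
  χ_A(x) = (x - 3)^4

Step 2 — compute geometric multiplicities via the rank-nullity identity g(λ) = n − rank(A − λI):
  rank(A − (3)·I) = 2, so dim ker(A − (3)·I) = n − 2 = 2

Summary:
  λ = 3: algebraic multiplicity = 4, geometric multiplicity = 2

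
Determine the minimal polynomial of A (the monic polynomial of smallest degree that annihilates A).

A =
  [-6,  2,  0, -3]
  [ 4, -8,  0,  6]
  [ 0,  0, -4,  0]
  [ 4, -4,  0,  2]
x^2 + 8*x + 16

The characteristic polynomial is χ_A(x) = (x + 4)^4, so the eigenvalues are known. The minimal polynomial is
  m_A(x) = Π_λ (x − λ)^{k_λ}
where k_λ is the size of the *largest* Jordan block for λ (equivalently, the smallest k with (A − λI)^k v = 0 for every generalised eigenvector v of λ).

  λ = -4: largest Jordan block has size 2, contributing (x + 4)^2

So m_A(x) = (x + 4)^2 = x^2 + 8*x + 16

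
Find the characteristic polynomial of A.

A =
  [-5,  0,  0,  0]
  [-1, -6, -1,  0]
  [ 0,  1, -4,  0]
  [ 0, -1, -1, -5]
x^4 + 20*x^3 + 150*x^2 + 500*x + 625

Expanding det(x·I − A) (e.g. by cofactor expansion or by noting that A is similar to its Jordan form J, which has the same characteristic polynomial as A) gives
  χ_A(x) = x^4 + 20*x^3 + 150*x^2 + 500*x + 625
which factors as (x + 5)^4. The eigenvalues (with algebraic multiplicities) are λ = -5 with multiplicity 4.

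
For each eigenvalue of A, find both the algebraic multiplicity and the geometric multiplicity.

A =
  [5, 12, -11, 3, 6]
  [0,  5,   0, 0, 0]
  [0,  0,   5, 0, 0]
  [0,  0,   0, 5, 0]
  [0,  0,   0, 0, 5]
λ = 5: alg = 5, geom = 4

Step 1 — factor the characteristic polynomial to read off the algebraic multiplicities:
  χ_A(x) = (x - 5)^5

Step 2 — compute geometric multiplicities via the rank-nullity identity g(λ) = n − rank(A − λI):
  rank(A − (5)·I) = 1, so dim ker(A − (5)·I) = n − 1 = 4

Summary:
  λ = 5: algebraic multiplicity = 5, geometric multiplicity = 4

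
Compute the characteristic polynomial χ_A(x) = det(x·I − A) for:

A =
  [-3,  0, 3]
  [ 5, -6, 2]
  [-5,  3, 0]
x^3 + 9*x^2 + 27*x + 27

Expanding det(x·I − A) (e.g. by cofactor expansion or by noting that A is similar to its Jordan form J, which has the same characteristic polynomial as A) gives
  χ_A(x) = x^3 + 9*x^2 + 27*x + 27
which factors as (x + 3)^3. The eigenvalues (with algebraic multiplicities) are λ = -3 with multiplicity 3.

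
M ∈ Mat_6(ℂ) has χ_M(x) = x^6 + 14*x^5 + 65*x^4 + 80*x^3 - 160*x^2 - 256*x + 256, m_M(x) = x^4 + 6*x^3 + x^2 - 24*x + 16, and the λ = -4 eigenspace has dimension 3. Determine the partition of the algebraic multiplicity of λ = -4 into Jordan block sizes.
Block sizes for λ = -4: [2, 1, 1]

Step 1 — from the characteristic polynomial, algebraic multiplicity of λ = -4 is 4. From dim ker(M − (-4)·I) = 3, there are exactly 3 Jordan blocks for λ = -4.
Step 2 — from the minimal polynomial, the factor (x + 4)^2 tells us the largest block for λ = -4 has size 2.
Step 3 — with total size 4, 3 blocks, and largest block 2, the block sizes (in nonincreasing order) are [2, 1, 1].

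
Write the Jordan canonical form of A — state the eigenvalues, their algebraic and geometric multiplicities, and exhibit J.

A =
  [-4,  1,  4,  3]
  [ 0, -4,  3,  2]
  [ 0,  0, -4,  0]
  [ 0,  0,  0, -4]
J_3(-4) ⊕ J_1(-4)

The characteristic polynomial is
  det(x·I − A) = x^4 + 16*x^3 + 96*x^2 + 256*x + 256 = (x + 4)^4

Eigenvalues and multiplicities (the geometric multiplicity of λ is n − rank(A − λI), which equals the number of Jordan blocks for λ):
  λ = -4: algebraic multiplicity = 4, geometric multiplicity = 2

Determining the block sizes for each eigenvalue:
  λ = -4: with am = 4 and gm = 2, the partition is not yet determined (e.g. several partitions of 4 into 2 parts exist). Let N = A − (-4)·I. Computing rank(N^1) = 2, rank(N^2) = 1, rank(N^3) = 0; the number of blocks of size ≥ j is rank(N^{j−1}) − rank(N^j), giving [2, 1, 1]. So we have 1 block(s) of size 3, 1 block(s) of size 1 → block sizes [3, 1]

Assembling the blocks gives a Jordan form
J =
  [-4,  1,  0,  0]
  [ 0, -4,  1,  0]
  [ 0,  0, -4,  0]
  [ 0,  0,  0, -4]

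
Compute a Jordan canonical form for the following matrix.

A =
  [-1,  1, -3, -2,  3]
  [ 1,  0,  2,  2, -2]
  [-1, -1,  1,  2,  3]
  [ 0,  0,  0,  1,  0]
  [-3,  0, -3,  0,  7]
J_3(1) ⊕ J_1(1) ⊕ J_1(4)

The characteristic polynomial is
  det(x·I − A) = x^5 - 8*x^4 + 22*x^3 - 28*x^2 + 17*x - 4 = (x - 4)*(x - 1)^4

Eigenvalues and multiplicities (the geometric multiplicity of λ is n − rank(A − λI), which equals the number of Jordan blocks for λ):
  λ = 1: algebraic multiplicity = 4, geometric multiplicity = 2
  λ = 4: algebraic multiplicity = 1, geometric multiplicity = 1

Determining the block sizes for each eigenvalue:
  λ = 1: with am = 4 and gm = 2, the partition is not yet determined (e.g. several partitions of 4 into 2 parts exist). Let N = A − (1)·I. Computing rank(N^1) = 3, rank(N^2) = 2, rank(N^3) = 1; the number of blocks of size ≥ j is rank(N^{j−1}) − rank(N^j), giving [2, 1, 1]. So we have 1 block(s) of size 3, 1 block(s) of size 1 → block sizes [3, 1]
  λ = 4: one block (gm = 1), so the single block has size am = 1 → block sizes [1]

Assembling the blocks gives a Jordan form
J =
  [1, 1, 0, 0, 0]
  [0, 1, 1, 0, 0]
  [0, 0, 1, 0, 0]
  [0, 0, 0, 1, 0]
  [0, 0, 0, 0, 4]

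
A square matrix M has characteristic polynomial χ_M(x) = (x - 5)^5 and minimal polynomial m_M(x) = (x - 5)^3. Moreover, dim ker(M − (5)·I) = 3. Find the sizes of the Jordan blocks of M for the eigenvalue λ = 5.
Block sizes for λ = 5: [3, 1, 1]

Step 1 — from the characteristic polynomial, algebraic multiplicity of λ = 5 is 5. From dim ker(M − (5)·I) = 3, there are exactly 3 Jordan blocks for λ = 5.
Step 2 — from the minimal polynomial, the factor (x − 5)^3 tells us the largest block for λ = 5 has size 3.
Step 3 — with total size 5, 3 blocks, and largest block 3, the block sizes (in nonincreasing order) are [3, 1, 1].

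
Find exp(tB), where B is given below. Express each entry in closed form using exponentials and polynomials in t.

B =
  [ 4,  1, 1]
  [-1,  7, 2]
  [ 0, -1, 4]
e^{tB} =
  [-t*exp(5*t) + exp(5*t), t*exp(5*t), t*exp(5*t)]
  [-t^2*exp(5*t)/2 - t*exp(5*t), t^2*exp(5*t)/2 + 2*t*exp(5*t) + exp(5*t), t^2*exp(5*t)/2 + 2*t*exp(5*t)]
  [t^2*exp(5*t)/2, -t^2*exp(5*t)/2 - t*exp(5*t), -t^2*exp(5*t)/2 - t*exp(5*t) + exp(5*t)]

Strategy: write B = P · J · P⁻¹ where J is a Jordan canonical form, so e^{tB} = P · e^{tJ} · P⁻¹, and e^{tJ} can be computed block-by-block.

B has Jordan form
J =
  [5, 1, 0]
  [0, 5, 1]
  [0, 0, 5]
(up to reordering of blocks).

Per-block formulas:
  For a 3×3 Jordan block J_3(5): exp(t · J_3(5)) = e^(5t)·(I + t·N + (t^2/2)·N^2), where N is the 3×3 nilpotent shift.

After assembling e^{tJ} and conjugating by P, we get:

e^{tB} =
  [-t*exp(5*t) + exp(5*t), t*exp(5*t), t*exp(5*t)]
  [-t^2*exp(5*t)/2 - t*exp(5*t), t^2*exp(5*t)/2 + 2*t*exp(5*t) + exp(5*t), t^2*exp(5*t)/2 + 2*t*exp(5*t)]
  [t^2*exp(5*t)/2, -t^2*exp(5*t)/2 - t*exp(5*t), -t^2*exp(5*t)/2 - t*exp(5*t) + exp(5*t)]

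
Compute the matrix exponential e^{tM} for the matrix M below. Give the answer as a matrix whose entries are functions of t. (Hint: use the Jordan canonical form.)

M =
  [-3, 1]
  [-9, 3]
e^{tM} =
  [1 - 3*t, t]
  [-9*t, 3*t + 1]

Strategy: write M = P · J · P⁻¹ where J is a Jordan canonical form, so e^{tM} = P · e^{tJ} · P⁻¹, and e^{tJ} can be computed block-by-block.

M has Jordan form
J =
  [0, 1]
  [0, 0]
(up to reordering of blocks).

Per-block formulas:
  For a 2×2 Jordan block J_2(0): exp(t · J_2(0)) = e^(0t)·(I + t·N), where N is the 2×2 nilpotent shift.

After assembling e^{tJ} and conjugating by P, we get:

e^{tM} =
  [1 - 3*t, t]
  [-9*t, 3*t + 1]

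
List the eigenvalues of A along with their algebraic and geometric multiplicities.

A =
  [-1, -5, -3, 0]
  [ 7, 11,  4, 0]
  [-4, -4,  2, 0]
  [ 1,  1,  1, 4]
λ = 4: alg = 4, geom = 2

Step 1 — factor the characteristic polynomial to read off the algebraic multiplicities:
  χ_A(x) = (x - 4)^4

Step 2 — compute geometric multiplicities via the rank-nullity identity g(λ) = n − rank(A − λI):
  rank(A − (4)·I) = 2, so dim ker(A − (4)·I) = n − 2 = 2

Summary:
  λ = 4: algebraic multiplicity = 4, geometric multiplicity = 2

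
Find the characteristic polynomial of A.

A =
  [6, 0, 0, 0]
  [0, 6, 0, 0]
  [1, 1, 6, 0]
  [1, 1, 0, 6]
x^4 - 24*x^3 + 216*x^2 - 864*x + 1296

Expanding det(x·I − A) (e.g. by cofactor expansion or by noting that A is similar to its Jordan form J, which has the same characteristic polynomial as A) gives
  χ_A(x) = x^4 - 24*x^3 + 216*x^2 - 864*x + 1296
which factors as (x - 6)^4. The eigenvalues (with algebraic multiplicities) are λ = 6 with multiplicity 4.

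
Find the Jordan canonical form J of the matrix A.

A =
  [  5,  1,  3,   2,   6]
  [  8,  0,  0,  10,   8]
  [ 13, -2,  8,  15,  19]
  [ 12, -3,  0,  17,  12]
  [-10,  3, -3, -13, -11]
J_1(2) ⊕ J_1(2) ⊕ J_3(5)

The characteristic polynomial is
  det(x·I − A) = x^5 - 19*x^4 + 139*x^3 - 485*x^2 + 800*x - 500 = (x - 5)^3*(x - 2)^2

Eigenvalues and multiplicities (the geometric multiplicity of λ is n − rank(A − λI), which equals the number of Jordan blocks for λ):
  λ = 2: algebraic multiplicity = 2, geometric multiplicity = 2
  λ = 5: algebraic multiplicity = 3, geometric multiplicity = 1

Determining the block sizes for each eigenvalue:
  λ = 2: gm = am = 2, so every block has size 1 → block sizes [1, 1]
  λ = 5: one block (gm = 1), so the single block has size am = 3 → block sizes [3]

Assembling the blocks gives a Jordan form
J =
  [2, 0, 0, 0, 0]
  [0, 2, 0, 0, 0]
  [0, 0, 5, 1, 0]
  [0, 0, 0, 5, 1]
  [0, 0, 0, 0, 5]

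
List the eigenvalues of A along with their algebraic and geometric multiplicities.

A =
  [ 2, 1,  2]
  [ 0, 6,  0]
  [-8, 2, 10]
λ = 6: alg = 3, geom = 2

Step 1 — factor the characteristic polynomial to read off the algebraic multiplicities:
  χ_A(x) = (x - 6)^3

Step 2 — compute geometric multiplicities via the rank-nullity identity g(λ) = n − rank(A − λI):
  rank(A − (6)·I) = 1, so dim ker(A − (6)·I) = n − 1 = 2

Summary:
  λ = 6: algebraic multiplicity = 3, geometric multiplicity = 2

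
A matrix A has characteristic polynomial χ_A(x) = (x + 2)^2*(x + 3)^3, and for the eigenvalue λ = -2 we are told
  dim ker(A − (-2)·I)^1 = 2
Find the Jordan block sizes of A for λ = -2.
Block sizes for λ = -2: [1, 1]

From the dimensions of kernels of powers, the number of Jordan blocks of size at least j is d_j − d_{j−1} where d_j = dim ker(N^j) (with d_0 = 0). Computing the differences gives [2].
The number of blocks of size exactly k is (#blocks of size ≥ k) − (#blocks of size ≥ k + 1), so the partition is: 2 block(s) of size 1.
In nonincreasing order the block sizes are [1, 1].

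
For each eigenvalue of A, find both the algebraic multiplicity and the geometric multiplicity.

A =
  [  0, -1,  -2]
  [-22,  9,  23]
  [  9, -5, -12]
λ = -1: alg = 3, geom = 1

Step 1 — factor the characteristic polynomial to read off the algebraic multiplicities:
  χ_A(x) = (x + 1)^3

Step 2 — compute geometric multiplicities via the rank-nullity identity g(λ) = n − rank(A − λI):
  rank(A − (-1)·I) = 2, so dim ker(A − (-1)·I) = n − 2 = 1

Summary:
  λ = -1: algebraic multiplicity = 3, geometric multiplicity = 1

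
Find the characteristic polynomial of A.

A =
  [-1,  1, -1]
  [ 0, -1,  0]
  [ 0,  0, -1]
x^3 + 3*x^2 + 3*x + 1

Expanding det(x·I − A) (e.g. by cofactor expansion or by noting that A is similar to its Jordan form J, which has the same characteristic polynomial as A) gives
  χ_A(x) = x^3 + 3*x^2 + 3*x + 1
which factors as (x + 1)^3. The eigenvalues (with algebraic multiplicities) are λ = -1 with multiplicity 3.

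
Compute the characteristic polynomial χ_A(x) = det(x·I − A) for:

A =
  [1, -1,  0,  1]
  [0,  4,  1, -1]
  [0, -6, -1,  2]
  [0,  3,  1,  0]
x^4 - 4*x^3 + 6*x^2 - 4*x + 1

Expanding det(x·I − A) (e.g. by cofactor expansion or by noting that A is similar to its Jordan form J, which has the same characteristic polynomial as A) gives
  χ_A(x) = x^4 - 4*x^3 + 6*x^2 - 4*x + 1
which factors as (x - 1)^4. The eigenvalues (with algebraic multiplicities) are λ = 1 with multiplicity 4.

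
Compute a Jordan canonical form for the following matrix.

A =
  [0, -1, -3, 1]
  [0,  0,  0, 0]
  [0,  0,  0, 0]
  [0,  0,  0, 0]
J_2(0) ⊕ J_1(0) ⊕ J_1(0)

The characteristic polynomial is
  det(x·I − A) = x^4

Eigenvalues and multiplicities (the geometric multiplicity of λ is n − rank(A − λI), which equals the number of Jordan blocks for λ):
  λ = 0: algebraic multiplicity = 4, geometric multiplicity = 3

Determining the block sizes for each eigenvalue:
  λ = 0: 3 blocks summing to 4 forces exactly one block of size 2 and the rest size 1 → block sizes [2, 1, 1]

Assembling the blocks gives a Jordan form
J =
  [0, 1, 0, 0]
  [0, 0, 0, 0]
  [0, 0, 0, 0]
  [0, 0, 0, 0]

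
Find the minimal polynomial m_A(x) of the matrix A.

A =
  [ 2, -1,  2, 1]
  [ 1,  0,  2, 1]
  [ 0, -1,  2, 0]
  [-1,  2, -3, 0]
x^3 - 3*x^2 + 3*x - 1

The characteristic polynomial is χ_A(x) = (x - 1)^4, so the eigenvalues are known. The minimal polynomial is
  m_A(x) = Π_λ (x − λ)^{k_λ}
where k_λ is the size of the *largest* Jordan block for λ (equivalently, the smallest k with (A − λI)^k v = 0 for every generalised eigenvector v of λ).

  λ = 1: largest Jordan block has size 3, contributing (x − 1)^3

So m_A(x) = (x - 1)^3 = x^3 - 3*x^2 + 3*x - 1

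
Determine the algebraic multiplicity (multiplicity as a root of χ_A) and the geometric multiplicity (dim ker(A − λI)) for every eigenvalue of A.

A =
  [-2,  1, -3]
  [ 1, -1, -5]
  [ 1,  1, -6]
λ = -3: alg = 3, geom = 1

Step 1 — factor the characteristic polynomial to read off the algebraic multiplicities:
  χ_A(x) = (x + 3)^3

Step 2 — compute geometric multiplicities via the rank-nullity identity g(λ) = n − rank(A − λI):
  rank(A − (-3)·I) = 2, so dim ker(A − (-3)·I) = n − 2 = 1

Summary:
  λ = -3: algebraic multiplicity = 3, geometric multiplicity = 1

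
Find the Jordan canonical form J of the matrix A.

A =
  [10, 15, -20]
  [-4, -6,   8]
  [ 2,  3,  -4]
J_2(0) ⊕ J_1(0)

The characteristic polynomial is
  det(x·I − A) = x^3

Eigenvalues and multiplicities (the geometric multiplicity of λ is n − rank(A − λI), which equals the number of Jordan blocks for λ):
  λ = 0: algebraic multiplicity = 3, geometric multiplicity = 2

Determining the block sizes for each eigenvalue:
  λ = 0: 2 blocks summing to 3 forces exactly one block of size 2 and the rest size 1 → block sizes [2, 1]

Assembling the blocks gives a Jordan form
J =
  [0, 1, 0]
  [0, 0, 0]
  [0, 0, 0]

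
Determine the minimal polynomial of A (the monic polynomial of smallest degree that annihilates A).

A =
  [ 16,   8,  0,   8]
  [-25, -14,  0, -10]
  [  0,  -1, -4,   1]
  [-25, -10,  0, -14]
x^2 + 8*x + 16

The characteristic polynomial is χ_A(x) = (x + 4)^4, so the eigenvalues are known. The minimal polynomial is
  m_A(x) = Π_λ (x − λ)^{k_λ}
where k_λ is the size of the *largest* Jordan block for λ (equivalently, the smallest k with (A − λI)^k v = 0 for every generalised eigenvector v of λ).

  λ = -4: largest Jordan block has size 2, contributing (x + 4)^2

So m_A(x) = (x + 4)^2 = x^2 + 8*x + 16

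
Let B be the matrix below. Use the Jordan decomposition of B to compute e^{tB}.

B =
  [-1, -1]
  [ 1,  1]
e^{tB} =
  [1 - t, -t]
  [t, t + 1]

Strategy: write B = P · J · P⁻¹ where J is a Jordan canonical form, so e^{tB} = P · e^{tJ} · P⁻¹, and e^{tJ} can be computed block-by-block.

B has Jordan form
J =
  [0, 1]
  [0, 0]
(up to reordering of blocks).

Per-block formulas:
  For a 2×2 Jordan block J_2(0): exp(t · J_2(0)) = e^(0t)·(I + t·N), where N is the 2×2 nilpotent shift.

After assembling e^{tJ} and conjugating by P, we get:

e^{tB} =
  [1 - t, -t]
  [t, t + 1]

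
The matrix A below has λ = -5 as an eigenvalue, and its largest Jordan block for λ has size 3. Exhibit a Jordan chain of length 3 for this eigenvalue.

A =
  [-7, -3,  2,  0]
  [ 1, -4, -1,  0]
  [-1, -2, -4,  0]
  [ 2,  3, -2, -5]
A Jordan chain for λ = -5 of length 3:
v_1 = (-1, 0, -1, 1)ᵀ
v_2 = (-2, 1, -1, 2)ᵀ
v_3 = (1, 0, 0, 0)ᵀ

Let N = A − (-5)·I. We want v_3 with N^3 v_3 = 0 but N^2 v_3 ≠ 0; then v_{j-1} := N · v_j for j = 3, …, 2.

Pick v_3 = (1, 0, 0, 0)ᵀ.
Then v_2 = N · v_3 = (-2, 1, -1, 2)ᵀ.
Then v_1 = N · v_2 = (-1, 0, -1, 1)ᵀ.

Sanity check: (A − (-5)·I) v_1 = (0, 0, 0, 0)ᵀ = 0. ✓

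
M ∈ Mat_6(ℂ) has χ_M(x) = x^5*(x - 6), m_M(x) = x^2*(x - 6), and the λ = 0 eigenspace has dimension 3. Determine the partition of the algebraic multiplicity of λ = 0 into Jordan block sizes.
Block sizes for λ = 0: [2, 2, 1]

Step 1 — from the characteristic polynomial, algebraic multiplicity of λ = 0 is 5. From dim ker(M − (0)·I) = 3, there are exactly 3 Jordan blocks for λ = 0.
Step 2 — from the minimal polynomial, the factor (x − 0)^2 tells us the largest block for λ = 0 has size 2.
Step 3 — with total size 5, 3 blocks, and largest block 2, the block sizes (in nonincreasing order) are [2, 2, 1].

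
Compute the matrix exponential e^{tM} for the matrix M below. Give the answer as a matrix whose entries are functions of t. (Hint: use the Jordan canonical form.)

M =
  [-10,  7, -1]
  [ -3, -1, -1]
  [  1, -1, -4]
e^{tM} =
  [3*t^2*exp(-5*t)/2 - 5*t*exp(-5*t) + exp(-5*t), -3*t^2*exp(-5*t) + 7*t*exp(-5*t), -3*t^2*exp(-5*t)/2 - t*exp(-5*t)]
  [t^2*exp(-5*t) - 3*t*exp(-5*t), -2*t^2*exp(-5*t) + 4*t*exp(-5*t) + exp(-5*t), -t^2*exp(-5*t) - t*exp(-5*t)]
  [-t^2*exp(-5*t)/2 + t*exp(-5*t), t^2*exp(-5*t) - t*exp(-5*t), t^2*exp(-5*t)/2 + t*exp(-5*t) + exp(-5*t)]

Strategy: write M = P · J · P⁻¹ where J is a Jordan canonical form, so e^{tM} = P · e^{tJ} · P⁻¹, and e^{tJ} can be computed block-by-block.

M has Jordan form
J =
  [-5,  1,  0]
  [ 0, -5,  1]
  [ 0,  0, -5]
(up to reordering of blocks).

Per-block formulas:
  For a 3×3 Jordan block J_3(-5): exp(t · J_3(-5)) = e^(-5t)·(I + t·N + (t^2/2)·N^2), where N is the 3×3 nilpotent shift.

After assembling e^{tJ} and conjugating by P, we get:

e^{tM} =
  [3*t^2*exp(-5*t)/2 - 5*t*exp(-5*t) + exp(-5*t), -3*t^2*exp(-5*t) + 7*t*exp(-5*t), -3*t^2*exp(-5*t)/2 - t*exp(-5*t)]
  [t^2*exp(-5*t) - 3*t*exp(-5*t), -2*t^2*exp(-5*t) + 4*t*exp(-5*t) + exp(-5*t), -t^2*exp(-5*t) - t*exp(-5*t)]
  [-t^2*exp(-5*t)/2 + t*exp(-5*t), t^2*exp(-5*t) - t*exp(-5*t), t^2*exp(-5*t)/2 + t*exp(-5*t) + exp(-5*t)]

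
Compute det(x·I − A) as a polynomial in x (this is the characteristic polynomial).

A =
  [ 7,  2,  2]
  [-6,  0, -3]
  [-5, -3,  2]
x^3 - 9*x^2 + 27*x - 27

Expanding det(x·I − A) (e.g. by cofactor expansion or by noting that A is similar to its Jordan form J, which has the same characteristic polynomial as A) gives
  χ_A(x) = x^3 - 9*x^2 + 27*x - 27
which factors as (x - 3)^3. The eigenvalues (with algebraic multiplicities) are λ = 3 with multiplicity 3.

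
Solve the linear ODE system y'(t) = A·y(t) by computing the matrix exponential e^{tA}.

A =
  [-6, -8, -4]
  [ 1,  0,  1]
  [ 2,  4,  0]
e^{tA} =
  [-4*t*exp(-2*t) + exp(-2*t), -8*t*exp(-2*t), -4*t*exp(-2*t)]
  [t*exp(-2*t), 2*t*exp(-2*t) + exp(-2*t), t*exp(-2*t)]
  [2*t*exp(-2*t), 4*t*exp(-2*t), 2*t*exp(-2*t) + exp(-2*t)]

Strategy: write A = P · J · P⁻¹ where J is a Jordan canonical form, so e^{tA} = P · e^{tJ} · P⁻¹, and e^{tJ} can be computed block-by-block.

A has Jordan form
J =
  [-2,  1,  0]
  [ 0, -2,  0]
  [ 0,  0, -2]
(up to reordering of blocks).

Per-block formulas:
  For a 2×2 Jordan block J_2(-2): exp(t · J_2(-2)) = e^(-2t)·(I + t·N), where N is the 2×2 nilpotent shift.
  For a 1×1 block at λ = -2: exp(t · [-2]) = [e^(-2t)].

After assembling e^{tJ} and conjugating by P, we get:

e^{tA} =
  [-4*t*exp(-2*t) + exp(-2*t), -8*t*exp(-2*t), -4*t*exp(-2*t)]
  [t*exp(-2*t), 2*t*exp(-2*t) + exp(-2*t), t*exp(-2*t)]
  [2*t*exp(-2*t), 4*t*exp(-2*t), 2*t*exp(-2*t) + exp(-2*t)]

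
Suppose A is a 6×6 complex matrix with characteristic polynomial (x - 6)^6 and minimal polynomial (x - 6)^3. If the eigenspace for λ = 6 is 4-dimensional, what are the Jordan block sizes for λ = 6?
Block sizes for λ = 6: [3, 1, 1, 1]

Step 1 — from the characteristic polynomial, algebraic multiplicity of λ = 6 is 6. From dim ker(A − (6)·I) = 4, there are exactly 4 Jordan blocks for λ = 6.
Step 2 — from the minimal polynomial, the factor (x − 6)^3 tells us the largest block for λ = 6 has size 3.
Step 3 — with total size 6, 4 blocks, and largest block 3, the block sizes (in nonincreasing order) are [3, 1, 1, 1].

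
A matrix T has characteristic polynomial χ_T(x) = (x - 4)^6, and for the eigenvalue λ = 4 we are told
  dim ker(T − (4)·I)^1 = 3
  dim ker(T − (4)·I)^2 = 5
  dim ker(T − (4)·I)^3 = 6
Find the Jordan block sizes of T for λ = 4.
Block sizes for λ = 4: [3, 2, 1]

From the dimensions of kernels of powers, the number of Jordan blocks of size at least j is d_j − d_{j−1} where d_j = dim ker(N^j) (with d_0 = 0). Computing the differences gives [3, 2, 1].
The number of blocks of size exactly k is (#blocks of size ≥ k) − (#blocks of size ≥ k + 1), so the partition is: 1 block(s) of size 1, 1 block(s) of size 2, 1 block(s) of size 3.
In nonincreasing order the block sizes are [3, 2, 1].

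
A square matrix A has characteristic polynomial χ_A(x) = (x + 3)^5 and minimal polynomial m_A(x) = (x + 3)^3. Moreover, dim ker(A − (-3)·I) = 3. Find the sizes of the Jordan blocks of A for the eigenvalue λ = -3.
Block sizes for λ = -3: [3, 1, 1]

Step 1 — from the characteristic polynomial, algebraic multiplicity of λ = -3 is 5. From dim ker(A − (-3)·I) = 3, there are exactly 3 Jordan blocks for λ = -3.
Step 2 — from the minimal polynomial, the factor (x + 3)^3 tells us the largest block for λ = -3 has size 3.
Step 3 — with total size 5, 3 blocks, and largest block 3, the block sizes (in nonincreasing order) are [3, 1, 1].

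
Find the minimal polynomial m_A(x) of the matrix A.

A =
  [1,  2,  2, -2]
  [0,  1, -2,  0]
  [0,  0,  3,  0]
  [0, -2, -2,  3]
x^2 - 4*x + 3

The characteristic polynomial is χ_A(x) = (x - 3)^2*(x - 1)^2, so the eigenvalues are known. The minimal polynomial is
  m_A(x) = Π_λ (x − λ)^{k_λ}
where k_λ is the size of the *largest* Jordan block for λ (equivalently, the smallest k with (A − λI)^k v = 0 for every generalised eigenvector v of λ).

  λ = 1: largest Jordan block has size 1, contributing (x − 1)
  λ = 3: largest Jordan block has size 1, contributing (x − 3)

So m_A(x) = (x - 3)*(x - 1) = x^2 - 4*x + 3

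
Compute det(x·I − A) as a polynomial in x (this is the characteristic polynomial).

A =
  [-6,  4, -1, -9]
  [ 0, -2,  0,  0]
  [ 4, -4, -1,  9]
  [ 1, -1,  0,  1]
x^4 + 8*x^3 + 24*x^2 + 32*x + 16

Expanding det(x·I − A) (e.g. by cofactor expansion or by noting that A is similar to its Jordan form J, which has the same characteristic polynomial as A) gives
  χ_A(x) = x^4 + 8*x^3 + 24*x^2 + 32*x + 16
which factors as (x + 2)^4. The eigenvalues (with algebraic multiplicities) are λ = -2 with multiplicity 4.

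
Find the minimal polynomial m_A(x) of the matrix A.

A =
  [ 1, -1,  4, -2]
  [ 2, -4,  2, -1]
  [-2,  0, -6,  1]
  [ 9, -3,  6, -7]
x^3 + 12*x^2 + 48*x + 64

The characteristic polynomial is χ_A(x) = (x + 4)^4, so the eigenvalues are known. The minimal polynomial is
  m_A(x) = Π_λ (x − λ)^{k_λ}
where k_λ is the size of the *largest* Jordan block for λ (equivalently, the smallest k with (A − λI)^k v = 0 for every generalised eigenvector v of λ).

  λ = -4: largest Jordan block has size 3, contributing (x + 4)^3

So m_A(x) = (x + 4)^3 = x^3 + 12*x^2 + 48*x + 64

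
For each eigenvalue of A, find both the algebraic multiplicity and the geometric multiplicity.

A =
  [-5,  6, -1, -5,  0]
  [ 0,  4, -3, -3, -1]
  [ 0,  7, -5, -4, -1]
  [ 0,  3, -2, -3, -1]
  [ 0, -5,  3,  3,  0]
λ = -5: alg = 1, geom = 1; λ = -1: alg = 4, geom = 2

Step 1 — factor the characteristic polynomial to read off the algebraic multiplicities:
  χ_A(x) = (x + 1)^4*(x + 5)

Step 2 — compute geometric multiplicities via the rank-nullity identity g(λ) = n − rank(A − λI):
  rank(A − (-5)·I) = 4, so dim ker(A − (-5)·I) = n − 4 = 1
  rank(A − (-1)·I) = 3, so dim ker(A − (-1)·I) = n − 3 = 2

Summary:
  λ = -5: algebraic multiplicity = 1, geometric multiplicity = 1
  λ = -1: algebraic multiplicity = 4, geometric multiplicity = 2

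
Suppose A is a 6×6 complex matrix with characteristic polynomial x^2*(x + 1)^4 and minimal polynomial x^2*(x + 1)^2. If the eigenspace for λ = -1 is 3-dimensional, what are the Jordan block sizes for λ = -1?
Block sizes for λ = -1: [2, 1, 1]

Step 1 — from the characteristic polynomial, algebraic multiplicity of λ = -1 is 4. From dim ker(A − (-1)·I) = 3, there are exactly 3 Jordan blocks for λ = -1.
Step 2 — from the minimal polynomial, the factor (x + 1)^2 tells us the largest block for λ = -1 has size 2.
Step 3 — with total size 4, 3 blocks, and largest block 2, the block sizes (in nonincreasing order) are [2, 1, 1].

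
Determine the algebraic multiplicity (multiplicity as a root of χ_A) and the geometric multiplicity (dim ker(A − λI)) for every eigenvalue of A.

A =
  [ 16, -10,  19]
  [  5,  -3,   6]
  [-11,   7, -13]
λ = 0: alg = 3, geom = 1

Step 1 — factor the characteristic polynomial to read off the algebraic multiplicities:
  χ_A(x) = x^3

Step 2 — compute geometric multiplicities via the rank-nullity identity g(λ) = n − rank(A − λI):
  rank(A − (0)·I) = 2, so dim ker(A − (0)·I) = n − 2 = 1

Summary:
  λ = 0: algebraic multiplicity = 3, geometric multiplicity = 1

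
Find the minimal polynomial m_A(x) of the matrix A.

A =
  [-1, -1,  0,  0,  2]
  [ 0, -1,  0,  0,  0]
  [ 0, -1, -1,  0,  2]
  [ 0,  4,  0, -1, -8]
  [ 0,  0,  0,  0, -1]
x^2 + 2*x + 1

The characteristic polynomial is χ_A(x) = (x + 1)^5, so the eigenvalues are known. The minimal polynomial is
  m_A(x) = Π_λ (x − λ)^{k_λ}
where k_λ is the size of the *largest* Jordan block for λ (equivalently, the smallest k with (A − λI)^k v = 0 for every generalised eigenvector v of λ).

  λ = -1: largest Jordan block has size 2, contributing (x + 1)^2

So m_A(x) = (x + 1)^2 = x^2 + 2*x + 1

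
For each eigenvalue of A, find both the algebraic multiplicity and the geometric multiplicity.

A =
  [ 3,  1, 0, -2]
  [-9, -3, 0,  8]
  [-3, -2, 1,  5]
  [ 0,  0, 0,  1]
λ = 0: alg = 2, geom = 1; λ = 1: alg = 2, geom = 1

Step 1 — factor the characteristic polynomial to read off the algebraic multiplicities:
  χ_A(x) = x^2*(x - 1)^2

Step 2 — compute geometric multiplicities via the rank-nullity identity g(λ) = n − rank(A − λI):
  rank(A − (0)·I) = 3, so dim ker(A − (0)·I) = n − 3 = 1
  rank(A − (1)·I) = 3, so dim ker(A − (1)·I) = n − 3 = 1

Summary:
  λ = 0: algebraic multiplicity = 2, geometric multiplicity = 1
  λ = 1: algebraic multiplicity = 2, geometric multiplicity = 1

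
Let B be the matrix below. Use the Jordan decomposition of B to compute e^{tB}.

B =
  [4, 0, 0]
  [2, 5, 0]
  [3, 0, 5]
e^{tB} =
  [exp(4*t), 0, 0]
  [2*exp(5*t) - 2*exp(4*t), exp(5*t), 0]
  [3*exp(5*t) - 3*exp(4*t), 0, exp(5*t)]

Strategy: write B = P · J · P⁻¹ where J is a Jordan canonical form, so e^{tB} = P · e^{tJ} · P⁻¹, and e^{tJ} can be computed block-by-block.

B has Jordan form
J =
  [4, 0, 0]
  [0, 5, 0]
  [0, 0, 5]
(up to reordering of blocks).

Per-block formulas:
  For a 1×1 block at λ = 4: exp(t · [4]) = [e^(4t)].
  For a 1×1 block at λ = 5: exp(t · [5]) = [e^(5t)].

After assembling e^{tJ} and conjugating by P, we get:

e^{tB} =
  [exp(4*t), 0, 0]
  [2*exp(5*t) - 2*exp(4*t), exp(5*t), 0]
  [3*exp(5*t) - 3*exp(4*t), 0, exp(5*t)]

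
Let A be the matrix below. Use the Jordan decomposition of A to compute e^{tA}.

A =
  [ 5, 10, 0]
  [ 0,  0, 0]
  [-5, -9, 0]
e^{tA} =
  [exp(5*t), 2*exp(5*t) - 2, 0]
  [0, 1, 0]
  [1 - exp(5*t), t - 2*exp(5*t) + 2, 1]

Strategy: write A = P · J · P⁻¹ where J is a Jordan canonical form, so e^{tA} = P · e^{tJ} · P⁻¹, and e^{tJ} can be computed block-by-block.

A has Jordan form
J =
  [0, 1, 0]
  [0, 0, 0]
  [0, 0, 5]
(up to reordering of blocks).

Per-block formulas:
  For a 2×2 Jordan block J_2(0): exp(t · J_2(0)) = e^(0t)·(I + t·N), where N is the 2×2 nilpotent shift.
  For a 1×1 block at λ = 5: exp(t · [5]) = [e^(5t)].

After assembling e^{tJ} and conjugating by P, we get:

e^{tA} =
  [exp(5*t), 2*exp(5*t) - 2, 0]
  [0, 1, 0]
  [1 - exp(5*t), t - 2*exp(5*t) + 2, 1]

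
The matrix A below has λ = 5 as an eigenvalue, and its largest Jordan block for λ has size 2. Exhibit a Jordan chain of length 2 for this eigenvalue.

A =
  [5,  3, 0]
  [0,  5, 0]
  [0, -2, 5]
A Jordan chain for λ = 5 of length 2:
v_1 = (3, 0, -2)ᵀ
v_2 = (0, 1, 0)ᵀ

Let N = A − (5)·I. We want v_2 with N^2 v_2 = 0 but N^1 v_2 ≠ 0; then v_{j-1} := N · v_j for j = 2, …, 2.

Pick v_2 = (0, 1, 0)ᵀ.
Then v_1 = N · v_2 = (3, 0, -2)ᵀ.

Sanity check: (A − (5)·I) v_1 = (0, 0, 0)ᵀ = 0. ✓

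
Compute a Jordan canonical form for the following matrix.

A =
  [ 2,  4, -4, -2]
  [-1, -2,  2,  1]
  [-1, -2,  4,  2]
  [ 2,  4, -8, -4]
J_2(0) ⊕ J_2(0)

The characteristic polynomial is
  det(x·I − A) = x^4

Eigenvalues and multiplicities (the geometric multiplicity of λ is n − rank(A − λI), which equals the number of Jordan blocks for λ):
  λ = 0: algebraic multiplicity = 4, geometric multiplicity = 2

Determining the block sizes for each eigenvalue:
  λ = 0: with am = 4 and gm = 2, the partition is not yet determined (e.g. several partitions of 4 into 2 parts exist). Let N = A − (0)·I. Computing rank(N^1) = 2, rank(N^2) = 0; the number of blocks of size ≥ j is rank(N^{j−1}) − rank(N^j), giving [2, 2]. So we have 2 block(s) of size 2 → block sizes [2, 2]

Assembling the blocks gives a Jordan form
J =
  [0, 1, 0, 0]
  [0, 0, 0, 0]
  [0, 0, 0, 1]
  [0, 0, 0, 0]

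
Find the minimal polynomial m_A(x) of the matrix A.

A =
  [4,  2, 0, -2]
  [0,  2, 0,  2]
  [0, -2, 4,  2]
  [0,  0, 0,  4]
x^2 - 6*x + 8

The characteristic polynomial is χ_A(x) = (x - 4)^3*(x - 2), so the eigenvalues are known. The minimal polynomial is
  m_A(x) = Π_λ (x − λ)^{k_λ}
where k_λ is the size of the *largest* Jordan block for λ (equivalently, the smallest k with (A − λI)^k v = 0 for every generalised eigenvector v of λ).

  λ = 2: largest Jordan block has size 1, contributing (x − 2)
  λ = 4: largest Jordan block has size 1, contributing (x − 4)

So m_A(x) = (x - 4)*(x - 2) = x^2 - 6*x + 8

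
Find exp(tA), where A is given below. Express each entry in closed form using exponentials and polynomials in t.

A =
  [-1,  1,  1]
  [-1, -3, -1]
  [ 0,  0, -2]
e^{tA} =
  [t*exp(-2*t) + exp(-2*t), t*exp(-2*t), t*exp(-2*t)]
  [-t*exp(-2*t), -t*exp(-2*t) + exp(-2*t), -t*exp(-2*t)]
  [0, 0, exp(-2*t)]

Strategy: write A = P · J · P⁻¹ where J is a Jordan canonical form, so e^{tA} = P · e^{tJ} · P⁻¹, and e^{tJ} can be computed block-by-block.

A has Jordan form
J =
  [-2,  1,  0]
  [ 0, -2,  0]
  [ 0,  0, -2]
(up to reordering of blocks).

Per-block formulas:
  For a 2×2 Jordan block J_2(-2): exp(t · J_2(-2)) = e^(-2t)·(I + t·N), where N is the 2×2 nilpotent shift.
  For a 1×1 block at λ = -2: exp(t · [-2]) = [e^(-2t)].

After assembling e^{tJ} and conjugating by P, we get:

e^{tA} =
  [t*exp(-2*t) + exp(-2*t), t*exp(-2*t), t*exp(-2*t)]
  [-t*exp(-2*t), -t*exp(-2*t) + exp(-2*t), -t*exp(-2*t)]
  [0, 0, exp(-2*t)]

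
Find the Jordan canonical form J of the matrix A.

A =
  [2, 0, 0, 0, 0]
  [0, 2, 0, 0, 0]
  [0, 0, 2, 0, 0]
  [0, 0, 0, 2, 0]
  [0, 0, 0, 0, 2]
J_1(2) ⊕ J_1(2) ⊕ J_1(2) ⊕ J_1(2) ⊕ J_1(2)

The characteristic polynomial is
  det(x·I − A) = x^5 - 10*x^4 + 40*x^3 - 80*x^2 + 80*x - 32 = (x - 2)^5

Eigenvalues and multiplicities (the geometric multiplicity of λ is n − rank(A − λI), which equals the number of Jordan blocks for λ):
  λ = 2: algebraic multiplicity = 5, geometric multiplicity = 5

Determining the block sizes for each eigenvalue:
  λ = 2: gm = am = 5, so every block has size 1 → block sizes [1, 1, 1, 1, 1]

Assembling the blocks gives a Jordan form
J =
  [2, 0, 0, 0, 0]
  [0, 2, 0, 0, 0]
  [0, 0, 2, 0, 0]
  [0, 0, 0, 2, 0]
  [0, 0, 0, 0, 2]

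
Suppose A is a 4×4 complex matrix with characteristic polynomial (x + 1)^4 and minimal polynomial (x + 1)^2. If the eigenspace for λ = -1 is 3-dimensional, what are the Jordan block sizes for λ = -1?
Block sizes for λ = -1: [2, 1, 1]

Step 1 — from the characteristic polynomial, algebraic multiplicity of λ = -1 is 4. From dim ker(A − (-1)·I) = 3, there are exactly 3 Jordan blocks for λ = -1.
Step 2 — from the minimal polynomial, the factor (x + 1)^2 tells us the largest block for λ = -1 has size 2.
Step 3 — with total size 4, 3 blocks, and largest block 2, the block sizes (in nonincreasing order) are [2, 1, 1].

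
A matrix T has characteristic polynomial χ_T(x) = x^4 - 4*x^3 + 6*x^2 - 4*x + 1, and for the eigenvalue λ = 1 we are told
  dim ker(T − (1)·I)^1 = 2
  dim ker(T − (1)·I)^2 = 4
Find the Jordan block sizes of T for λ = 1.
Block sizes for λ = 1: [2, 2]

From the dimensions of kernels of powers, the number of Jordan blocks of size at least j is d_j − d_{j−1} where d_j = dim ker(N^j) (with d_0 = 0). Computing the differences gives [2, 2].
The number of blocks of size exactly k is (#blocks of size ≥ k) − (#blocks of size ≥ k + 1), so the partition is: 2 block(s) of size 2.
In nonincreasing order the block sizes are [2, 2].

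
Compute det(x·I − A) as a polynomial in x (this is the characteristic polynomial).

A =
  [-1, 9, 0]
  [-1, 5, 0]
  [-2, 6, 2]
x^3 - 6*x^2 + 12*x - 8

Expanding det(x·I − A) (e.g. by cofactor expansion or by noting that A is similar to its Jordan form J, which has the same characteristic polynomial as A) gives
  χ_A(x) = x^3 - 6*x^2 + 12*x - 8
which factors as (x - 2)^3. The eigenvalues (with algebraic multiplicities) are λ = 2 with multiplicity 3.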